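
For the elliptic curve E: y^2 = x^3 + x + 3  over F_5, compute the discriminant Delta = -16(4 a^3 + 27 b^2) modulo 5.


4 a^3 + 27 b^2 = 4*1^3 + 27*3^2 = 4 + 243 = 247
Delta = -16 * (247) = -3952
Delta mod 5 = 3

Delta = 3 (mod 5)


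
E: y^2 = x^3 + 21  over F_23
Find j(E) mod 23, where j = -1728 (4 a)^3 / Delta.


Delta = -16(4 a^3 + 27 b^2) mod 23 = 20
-1728 * (4 a)^3 = -1728 * (4*0)^3 mod 23 = 0
j = 0 * 20^(-1) mod 23 = 0

j = 0 (mod 23)


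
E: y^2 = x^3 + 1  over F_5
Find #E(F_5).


For each x in F_5, count y with y^2 = x^3 + 0 x + 1 mod 5:
  x = 0: RHS = 1, y in [1, 4]  -> 2 point(s)
  x = 2: RHS = 4, y in [2, 3]  -> 2 point(s)
  x = 4: RHS = 0, y in [0]  -> 1 point(s)
Affine points: 5. Add the point at infinity: total = 6.

#E(F_5) = 6


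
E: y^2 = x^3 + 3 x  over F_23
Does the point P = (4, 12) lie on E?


Check whether y^2 = x^3 + 3 x + 0 (mod 23) for (x, y) = (4, 12).
LHS: y^2 = 12^2 mod 23 = 6
RHS: x^3 + 3 x + 0 = 4^3 + 3*4 + 0 mod 23 = 7
LHS != RHS

No, not on the curve


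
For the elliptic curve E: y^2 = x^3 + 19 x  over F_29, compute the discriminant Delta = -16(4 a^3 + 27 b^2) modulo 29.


4 a^3 + 27 b^2 = 4*19^3 + 27*0^2 = 27436 + 0 = 27436
Delta = -16 * (27436) = -438976
Delta mod 29 = 26

Delta = 26 (mod 29)


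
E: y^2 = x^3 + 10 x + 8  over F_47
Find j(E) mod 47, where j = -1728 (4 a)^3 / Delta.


Delta = -16(4 a^3 + 27 b^2) mod 47 = 2
-1728 * (4 a)^3 = -1728 * (4*10)^3 mod 47 = 34
j = 34 * 2^(-1) mod 47 = 17

j = 17 (mod 47)


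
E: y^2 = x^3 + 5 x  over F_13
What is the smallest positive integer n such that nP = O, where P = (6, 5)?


Compute successive multiples of P until we hit O:
  1P = (6, 5)
  2P = (10, 7)
  3P = (7, 1)
  4P = (3, 9)
  5P = (0, 0)
  6P = (3, 4)
  7P = (7, 12)
  8P = (10, 6)
  ... (continuing to 10P)
  10P = O

ord(P) = 10


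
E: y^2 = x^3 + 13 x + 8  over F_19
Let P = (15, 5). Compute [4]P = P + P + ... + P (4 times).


k = 4 = 100_2 (binary, LSB first: 001)
Double-and-add from P = (15, 5):
  bit 0 = 0: acc unchanged = O
  bit 1 = 0: acc unchanged = O
  bit 2 = 1: acc = O + (15, 5) = (15, 5)

4P = (15, 5)


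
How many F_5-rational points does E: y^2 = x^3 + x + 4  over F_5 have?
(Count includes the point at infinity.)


For each x in F_5, count y with y^2 = x^3 + 1 x + 4 mod 5:
  x = 0: RHS = 4, y in [2, 3]  -> 2 point(s)
  x = 1: RHS = 1, y in [1, 4]  -> 2 point(s)
  x = 2: RHS = 4, y in [2, 3]  -> 2 point(s)
  x = 3: RHS = 4, y in [2, 3]  -> 2 point(s)
Affine points: 8. Add the point at infinity: total = 9.

#E(F_5) = 9


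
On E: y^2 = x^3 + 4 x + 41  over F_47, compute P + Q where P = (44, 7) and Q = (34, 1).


P != Q, so use the chord formula.
s = (y2 - y1) / (x2 - x1) = (41) / (37) mod 47 = 10
x3 = s^2 - x1 - x2 mod 47 = 10^2 - 44 - 34 = 22
y3 = s (x1 - x3) - y1 mod 47 = 10 * (44 - 22) - 7 = 25

P + Q = (22, 25)


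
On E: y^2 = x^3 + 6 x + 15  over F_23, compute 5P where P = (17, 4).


k = 5 = 101_2 (binary, LSB first: 101)
Double-and-add from P = (17, 4):
  bit 0 = 1: acc = O + (17, 4) = (17, 4)
  bit 1 = 0: acc unchanged = (17, 4)
  bit 2 = 1: acc = (17, 4) + (20, 19) = (11, 3)

5P = (11, 3)


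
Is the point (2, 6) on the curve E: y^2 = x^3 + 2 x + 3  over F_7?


Check whether y^2 = x^3 + 2 x + 3 (mod 7) for (x, y) = (2, 6).
LHS: y^2 = 6^2 mod 7 = 1
RHS: x^3 + 2 x + 3 = 2^3 + 2*2 + 3 mod 7 = 1
LHS = RHS

Yes, on the curve


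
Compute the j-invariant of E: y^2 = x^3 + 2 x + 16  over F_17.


Delta = -16(4 a^3 + 27 b^2) mod 17 = 8
-1728 * (4 a)^3 = -1728 * (4*2)^3 mod 17 = 12
j = 12 * 8^(-1) mod 17 = 10

j = 10 (mod 17)


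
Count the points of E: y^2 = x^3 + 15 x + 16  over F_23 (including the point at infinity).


For each x in F_23, count y with y^2 = x^3 + 15 x + 16 mod 23:
  x = 0: RHS = 16, y in [4, 19]  -> 2 point(s)
  x = 1: RHS = 9, y in [3, 20]  -> 2 point(s)
  x = 2: RHS = 8, y in [10, 13]  -> 2 point(s)
  x = 4: RHS = 2, y in [5, 18]  -> 2 point(s)
  x = 5: RHS = 9, y in [3, 20]  -> 2 point(s)
  x = 6: RHS = 0, y in [0]  -> 1 point(s)
  x = 7: RHS = 4, y in [2, 21]  -> 2 point(s)
  x = 8: RHS = 4, y in [2, 21]  -> 2 point(s)
  x = 9: RHS = 6, y in [11, 12]  -> 2 point(s)
  x = 10: RHS = 16, y in [4, 19]  -> 2 point(s)
  x = 13: RHS = 16, y in [4, 19]  -> 2 point(s)
  x = 14: RHS = 3, y in [7, 16]  -> 2 point(s)
  x = 17: RHS = 9, y in [3, 20]  -> 2 point(s)
  x = 18: RHS = 0, y in [0]  -> 1 point(s)
  x = 20: RHS = 13, y in [6, 17]  -> 2 point(s)
  x = 21: RHS = 1, y in [1, 22]  -> 2 point(s)
  x = 22: RHS = 0, y in [0]  -> 1 point(s)
Affine points: 31. Add the point at infinity: total = 32.

#E(F_23) = 32


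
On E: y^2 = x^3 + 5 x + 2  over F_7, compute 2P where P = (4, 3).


Doubling: s = (3 x1^2 + a) / (2 y1)
s = (3*4^2 + 5) / (2*3) mod 7 = 3
x3 = s^2 - 2 x1 mod 7 = 3^2 - 2*4 = 1
y3 = s (x1 - x3) - y1 mod 7 = 3 * (4 - 1) - 3 = 6

2P = (1, 6)


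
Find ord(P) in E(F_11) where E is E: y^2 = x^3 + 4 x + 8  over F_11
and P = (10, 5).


Compute successive multiples of P until we hit O:
  1P = (10, 5)
  2P = (7, 7)
  3P = (3, 5)
  4P = (9, 6)
  5P = (4, 0)
  6P = (9, 5)
  7P = (3, 6)
  8P = (7, 4)
  ... (continuing to 10P)
  10P = O

ord(P) = 10


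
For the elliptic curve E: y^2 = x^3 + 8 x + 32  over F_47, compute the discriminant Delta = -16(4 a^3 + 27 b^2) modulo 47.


4 a^3 + 27 b^2 = 4*8^3 + 27*32^2 = 2048 + 27648 = 29696
Delta = -16 * (29696) = -475136
Delta mod 47 = 34

Delta = 34 (mod 47)


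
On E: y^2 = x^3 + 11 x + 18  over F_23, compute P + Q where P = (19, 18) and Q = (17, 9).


P != Q, so use the chord formula.
s = (y2 - y1) / (x2 - x1) = (14) / (21) mod 23 = 16
x3 = s^2 - x1 - x2 mod 23 = 16^2 - 19 - 17 = 13
y3 = s (x1 - x3) - y1 mod 23 = 16 * (19 - 13) - 18 = 9

P + Q = (13, 9)


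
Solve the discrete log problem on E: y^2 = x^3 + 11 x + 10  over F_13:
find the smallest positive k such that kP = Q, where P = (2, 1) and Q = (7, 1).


Enumerate multiples of P until we hit Q = (7, 1):
  1P = (2, 1)
  2P = (8, 8)
  3P = (4, 1)
  4P = (7, 12)
  5P = (0, 6)
  6P = (1, 3)
  7P = (1, 10)
  8P = (0, 7)
  9P = (7, 1)
Match found at i = 9.

k = 9


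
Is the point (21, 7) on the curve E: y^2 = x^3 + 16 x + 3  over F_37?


Check whether y^2 = x^3 + 16 x + 3 (mod 37) for (x, y) = (21, 7).
LHS: y^2 = 7^2 mod 37 = 12
RHS: x^3 + 16 x + 3 = 21^3 + 16*21 + 3 mod 37 = 17
LHS != RHS

No, not on the curve


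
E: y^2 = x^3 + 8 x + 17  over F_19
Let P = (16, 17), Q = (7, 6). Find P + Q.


P != Q, so use the chord formula.
s = (y2 - y1) / (x2 - x1) = (8) / (10) mod 19 = 16
x3 = s^2 - x1 - x2 mod 19 = 16^2 - 16 - 7 = 5
y3 = s (x1 - x3) - y1 mod 19 = 16 * (16 - 5) - 17 = 7

P + Q = (5, 7)


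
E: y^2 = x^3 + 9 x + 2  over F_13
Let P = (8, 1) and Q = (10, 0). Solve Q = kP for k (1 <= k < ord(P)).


Enumerate multiples of P until we hit Q = (10, 0):
  1P = (8, 1)
  2P = (6, 5)
  3P = (3, 2)
  4P = (1, 8)
  5P = (5, 9)
  6P = (10, 0)
Match found at i = 6.

k = 6


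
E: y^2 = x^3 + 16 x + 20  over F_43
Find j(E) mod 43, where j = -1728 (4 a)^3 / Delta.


Delta = -16(4 a^3 + 27 b^2) mod 43 = 1
-1728 * (4 a)^3 = -1728 * (4*16)^3 mod 43 = 1
j = 1 * 1^(-1) mod 43 = 1

j = 1 (mod 43)


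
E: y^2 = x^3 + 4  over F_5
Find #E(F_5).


For each x in F_5, count y with y^2 = x^3 + 0 x + 4 mod 5:
  x = 0: RHS = 4, y in [2, 3]  -> 2 point(s)
  x = 1: RHS = 0, y in [0]  -> 1 point(s)
  x = 3: RHS = 1, y in [1, 4]  -> 2 point(s)
Affine points: 5. Add the point at infinity: total = 6.

#E(F_5) = 6


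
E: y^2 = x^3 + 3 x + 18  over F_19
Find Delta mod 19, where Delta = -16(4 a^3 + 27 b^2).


4 a^3 + 27 b^2 = 4*3^3 + 27*18^2 = 108 + 8748 = 8856
Delta = -16 * (8856) = -141696
Delta mod 19 = 6

Delta = 6 (mod 19)


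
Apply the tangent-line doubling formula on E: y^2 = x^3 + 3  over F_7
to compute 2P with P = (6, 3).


Doubling: s = (3 x1^2 + a) / (2 y1)
s = (3*6^2 + 0) / (2*3) mod 7 = 4
x3 = s^2 - 2 x1 mod 7 = 4^2 - 2*6 = 4
y3 = s (x1 - x3) - y1 mod 7 = 4 * (6 - 4) - 3 = 5

2P = (4, 5)


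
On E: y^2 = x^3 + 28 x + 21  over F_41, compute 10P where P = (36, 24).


k = 10 = 1010_2 (binary, LSB first: 0101)
Double-and-add from P = (36, 24):
  bit 0 = 0: acc unchanged = O
  bit 1 = 1: acc = O + (19, 27) = (19, 27)
  bit 2 = 0: acc unchanged = (19, 27)
  bit 3 = 1: acc = (19, 27) + (9, 10) = (4, 19)

10P = (4, 19)


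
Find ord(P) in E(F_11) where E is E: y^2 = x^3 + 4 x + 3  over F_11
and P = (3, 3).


Compute successive multiples of P until we hit O:
  1P = (3, 3)
  2P = (10, 3)
  3P = (9, 8)
  4P = (0, 5)
  5P = (6, 10)
  6P = (5, 7)
  7P = (7, 0)
  8P = (5, 4)
  ... (continuing to 14P)
  14P = O

ord(P) = 14


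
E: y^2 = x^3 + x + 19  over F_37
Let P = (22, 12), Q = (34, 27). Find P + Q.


P != Q, so use the chord formula.
s = (y2 - y1) / (x2 - x1) = (15) / (12) mod 37 = 29
x3 = s^2 - x1 - x2 mod 37 = 29^2 - 22 - 34 = 8
y3 = s (x1 - x3) - y1 mod 37 = 29 * (22 - 8) - 12 = 24

P + Q = (8, 24)


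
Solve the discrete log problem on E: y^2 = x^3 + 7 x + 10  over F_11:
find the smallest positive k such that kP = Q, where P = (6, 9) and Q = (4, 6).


Enumerate multiples of P until we hit Q = (4, 6):
  1P = (6, 9)
  2P = (4, 5)
  3P = (5, 4)
  4P = (3, 6)
  5P = (3, 5)
  6P = (5, 7)
  7P = (4, 6)
Match found at i = 7.

k = 7


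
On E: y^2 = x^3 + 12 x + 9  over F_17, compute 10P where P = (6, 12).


k = 10 = 1010_2 (binary, LSB first: 0101)
Double-and-add from P = (6, 12):
  bit 0 = 0: acc unchanged = O
  bit 1 = 1: acc = O + (13, 4) = (13, 4)
  bit 2 = 0: acc unchanged = (13, 4)
  bit 3 = 1: acc = (13, 4) + (16, 8) = (3, 15)

10P = (3, 15)


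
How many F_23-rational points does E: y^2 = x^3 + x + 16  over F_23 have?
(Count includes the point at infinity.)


For each x in F_23, count y with y^2 = x^3 + 1 x + 16 mod 23:
  x = 0: RHS = 16, y in [4, 19]  -> 2 point(s)
  x = 1: RHS = 18, y in [8, 15]  -> 2 point(s)
  x = 2: RHS = 3, y in [7, 16]  -> 2 point(s)
  x = 3: RHS = 0, y in [0]  -> 1 point(s)
  x = 5: RHS = 8, y in [10, 13]  -> 2 point(s)
  x = 6: RHS = 8, y in [10, 13]  -> 2 point(s)
  x = 9: RHS = 18, y in [8, 15]  -> 2 point(s)
  x = 11: RHS = 1, y in [1, 22]  -> 2 point(s)
  x = 12: RHS = 8, y in [10, 13]  -> 2 point(s)
  x = 13: RHS = 18, y in [8, 15]  -> 2 point(s)
  x = 15: RHS = 2, y in [5, 18]  -> 2 point(s)
  x = 17: RHS = 1, y in [1, 22]  -> 2 point(s)
  x = 18: RHS = 1, y in [1, 22]  -> 2 point(s)
  x = 20: RHS = 9, y in [3, 20]  -> 2 point(s)
  x = 21: RHS = 6, y in [11, 12]  -> 2 point(s)
Affine points: 29. Add the point at infinity: total = 30.

#E(F_23) = 30


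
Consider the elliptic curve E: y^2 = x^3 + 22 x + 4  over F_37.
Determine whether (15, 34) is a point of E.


Check whether y^2 = x^3 + 22 x + 4 (mod 37) for (x, y) = (15, 34).
LHS: y^2 = 34^2 mod 37 = 9
RHS: x^3 + 22 x + 4 = 15^3 + 22*15 + 4 mod 37 = 9
LHS = RHS

Yes, on the curve


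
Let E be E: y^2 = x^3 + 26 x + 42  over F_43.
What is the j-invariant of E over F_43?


Delta = -16(4 a^3 + 27 b^2) mod 43 = 14
-1728 * (4 a)^3 = -1728 * (4*26)^3 mod 43 = 42
j = 42 * 14^(-1) mod 43 = 3

j = 3 (mod 43)


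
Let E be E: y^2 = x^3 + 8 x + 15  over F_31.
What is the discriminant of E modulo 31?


4 a^3 + 27 b^2 = 4*8^3 + 27*15^2 = 2048 + 6075 = 8123
Delta = -16 * (8123) = -129968
Delta mod 31 = 15

Delta = 15 (mod 31)


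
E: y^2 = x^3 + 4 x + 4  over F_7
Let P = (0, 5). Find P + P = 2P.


Doubling: s = (3 x1^2 + a) / (2 y1)
s = (3*0^2 + 4) / (2*5) mod 7 = 6
x3 = s^2 - 2 x1 mod 7 = 6^2 - 2*0 = 1
y3 = s (x1 - x3) - y1 mod 7 = 6 * (0 - 1) - 5 = 3

2P = (1, 3)


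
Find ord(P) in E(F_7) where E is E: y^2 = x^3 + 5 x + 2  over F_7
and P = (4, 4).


Compute successive multiples of P until we hit O:
  1P = (4, 4)
  2P = (1, 1)
  3P = (3, 4)
  4P = (0, 3)
  5P = (0, 4)
  6P = (3, 3)
  7P = (1, 6)
  8P = (4, 3)
  ... (continuing to 9P)
  9P = O

ord(P) = 9


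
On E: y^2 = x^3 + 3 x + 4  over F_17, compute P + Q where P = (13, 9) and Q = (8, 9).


P != Q, so use the chord formula.
s = (y2 - y1) / (x2 - x1) = (0) / (12) mod 17 = 0
x3 = s^2 - x1 - x2 mod 17 = 0^2 - 13 - 8 = 13
y3 = s (x1 - x3) - y1 mod 17 = 0 * (13 - 13) - 9 = 8

P + Q = (13, 8)


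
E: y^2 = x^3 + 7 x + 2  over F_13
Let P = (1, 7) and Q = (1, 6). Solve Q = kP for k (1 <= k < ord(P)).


Enumerate multiples of P until we hit Q = (1, 6):
  1P = (1, 7)
  2P = (7, 11)
  3P = (4, 4)
  4P = (9, 1)
  5P = (6, 0)
  6P = (9, 12)
  7P = (4, 9)
  8P = (7, 2)
  9P = (1, 6)
Match found at i = 9.

k = 9


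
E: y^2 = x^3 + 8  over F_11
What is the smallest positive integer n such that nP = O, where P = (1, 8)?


Compute successive multiples of P until we hit O:
  1P = (1, 8)
  2P = (1, 3)
  3P = O

ord(P) = 3


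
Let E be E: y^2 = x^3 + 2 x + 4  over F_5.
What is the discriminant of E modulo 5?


4 a^3 + 27 b^2 = 4*2^3 + 27*4^2 = 32 + 432 = 464
Delta = -16 * (464) = -7424
Delta mod 5 = 1

Delta = 1 (mod 5)


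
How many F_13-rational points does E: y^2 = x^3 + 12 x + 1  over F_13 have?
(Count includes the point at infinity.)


For each x in F_13, count y with y^2 = x^3 + 12 x + 1 mod 13:
  x = 0: RHS = 1, y in [1, 12]  -> 2 point(s)
  x = 1: RHS = 1, y in [1, 12]  -> 2 point(s)
  x = 3: RHS = 12, y in [5, 8]  -> 2 point(s)
  x = 4: RHS = 9, y in [3, 10]  -> 2 point(s)
  x = 5: RHS = 4, y in [2, 11]  -> 2 point(s)
  x = 6: RHS = 3, y in [4, 9]  -> 2 point(s)
  x = 7: RHS = 12, y in [5, 8]  -> 2 point(s)
  x = 10: RHS = 3, y in [4, 9]  -> 2 point(s)
  x = 12: RHS = 1, y in [1, 12]  -> 2 point(s)
Affine points: 18. Add the point at infinity: total = 19.

#E(F_13) = 19


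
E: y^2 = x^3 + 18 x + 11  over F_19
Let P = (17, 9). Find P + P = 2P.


Doubling: s = (3 x1^2 + a) / (2 y1)
s = (3*17^2 + 18) / (2*9) mod 19 = 8
x3 = s^2 - 2 x1 mod 19 = 8^2 - 2*17 = 11
y3 = s (x1 - x3) - y1 mod 19 = 8 * (17 - 11) - 9 = 1

2P = (11, 1)


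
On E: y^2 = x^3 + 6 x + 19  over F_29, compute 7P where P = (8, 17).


k = 7 = 111_2 (binary, LSB first: 111)
Double-and-add from P = (8, 17):
  bit 0 = 1: acc = O + (8, 17) = (8, 17)
  bit 1 = 1: acc = (8, 17) + (14, 18) = (3, 8)
  bit 2 = 1: acc = (3, 8) + (5, 0) = (8, 12)

7P = (8, 12)


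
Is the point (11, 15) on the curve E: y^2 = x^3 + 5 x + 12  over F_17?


Check whether y^2 = x^3 + 5 x + 12 (mod 17) for (x, y) = (11, 15).
LHS: y^2 = 15^2 mod 17 = 4
RHS: x^3 + 5 x + 12 = 11^3 + 5*11 + 12 mod 17 = 4
LHS = RHS

Yes, on the curve


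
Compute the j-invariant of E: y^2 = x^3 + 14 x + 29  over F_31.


Delta = -16(4 a^3 + 27 b^2) mod 31 = 7
-1728 * (4 a)^3 = -1728 * (4*14)^3 mod 31 = 8
j = 8 * 7^(-1) mod 31 = 10

j = 10 (mod 31)


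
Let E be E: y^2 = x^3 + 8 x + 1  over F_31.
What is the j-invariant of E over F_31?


Delta = -16(4 a^3 + 27 b^2) mod 31 = 1
-1728 * (4 a)^3 = -1728 * (4*8)^3 mod 31 = 8
j = 8 * 1^(-1) mod 31 = 8

j = 8 (mod 31)


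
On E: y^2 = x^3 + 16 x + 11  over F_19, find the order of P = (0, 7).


Compute successive multiples of P until we hit O:
  1P = (0, 7)
  2P = (11, 13)
  3P = (5, 11)
  4P = (4, 5)
  5P = (1, 3)
  6P = (15, 15)
  7P = (8, 9)
  8P = (17, 3)
  ... (continuing to 18P)
  18P = O

ord(P) = 18


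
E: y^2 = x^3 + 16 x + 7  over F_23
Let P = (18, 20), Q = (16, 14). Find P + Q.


P != Q, so use the chord formula.
s = (y2 - y1) / (x2 - x1) = (17) / (21) mod 23 = 3
x3 = s^2 - x1 - x2 mod 23 = 3^2 - 18 - 16 = 21
y3 = s (x1 - x3) - y1 mod 23 = 3 * (18 - 21) - 20 = 17

P + Q = (21, 17)


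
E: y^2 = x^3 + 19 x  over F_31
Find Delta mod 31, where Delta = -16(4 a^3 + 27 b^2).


4 a^3 + 27 b^2 = 4*19^3 + 27*0^2 = 27436 + 0 = 27436
Delta = -16 * (27436) = -438976
Delta mod 31 = 15

Delta = 15 (mod 31)


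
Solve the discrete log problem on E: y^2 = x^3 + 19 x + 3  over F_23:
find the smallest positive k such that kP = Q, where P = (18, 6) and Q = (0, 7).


Enumerate multiples of P until we hit Q = (0, 7):
  1P = (18, 6)
  2P = (3, 8)
  3P = (15, 12)
  4P = (17, 15)
  5P = (0, 16)
  6P = (9, 12)
  7P = (22, 12)
  8P = (14, 0)
  9P = (22, 11)
  10P = (9, 11)
  11P = (0, 7)
Match found at i = 11.

k = 11


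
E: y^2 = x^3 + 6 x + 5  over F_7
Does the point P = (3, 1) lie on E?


Check whether y^2 = x^3 + 6 x + 5 (mod 7) for (x, y) = (3, 1).
LHS: y^2 = 1^2 mod 7 = 1
RHS: x^3 + 6 x + 5 = 3^3 + 6*3 + 5 mod 7 = 1
LHS = RHS

Yes, on the curve


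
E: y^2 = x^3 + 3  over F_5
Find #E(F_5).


For each x in F_5, count y with y^2 = x^3 + 0 x + 3 mod 5:
  x = 1: RHS = 4, y in [2, 3]  -> 2 point(s)
  x = 2: RHS = 1, y in [1, 4]  -> 2 point(s)
  x = 3: RHS = 0, y in [0]  -> 1 point(s)
Affine points: 5. Add the point at infinity: total = 6.

#E(F_5) = 6


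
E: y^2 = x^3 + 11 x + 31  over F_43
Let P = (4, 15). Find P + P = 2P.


Doubling: s = (3 x1^2 + a) / (2 y1)
s = (3*4^2 + 11) / (2*15) mod 43 = 12
x3 = s^2 - 2 x1 mod 43 = 12^2 - 2*4 = 7
y3 = s (x1 - x3) - y1 mod 43 = 12 * (4 - 7) - 15 = 35

2P = (7, 35)


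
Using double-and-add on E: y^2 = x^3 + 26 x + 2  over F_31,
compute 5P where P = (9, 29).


k = 5 = 101_2 (binary, LSB first: 101)
Double-and-add from P = (9, 29):
  bit 0 = 1: acc = O + (9, 29) = (9, 29)
  bit 1 = 0: acc unchanged = (9, 29)
  bit 2 = 1: acc = (9, 29) + (16, 22) = (7, 0)

5P = (7, 0)


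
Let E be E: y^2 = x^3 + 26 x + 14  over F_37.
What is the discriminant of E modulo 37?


4 a^3 + 27 b^2 = 4*26^3 + 27*14^2 = 70304 + 5292 = 75596
Delta = -16 * (75596) = -1209536
Delta mod 37 = 31

Delta = 31 (mod 37)


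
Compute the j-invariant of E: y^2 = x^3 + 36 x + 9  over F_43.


Delta = -16(4 a^3 + 27 b^2) mod 43 = 32
-1728 * (4 a)^3 = -1728 * (4*36)^3 mod 43 = 4
j = 4 * 32^(-1) mod 43 = 27

j = 27 (mod 43)


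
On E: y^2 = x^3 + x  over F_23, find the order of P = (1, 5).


Compute successive multiples of P until we hit O:
  1P = (1, 5)
  2P = (0, 0)
  3P = (1, 18)
  4P = O

ord(P) = 4


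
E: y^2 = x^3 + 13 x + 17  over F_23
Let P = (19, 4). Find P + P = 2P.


Doubling: s = (3 x1^2 + a) / (2 y1)
s = (3*19^2 + 13) / (2*4) mod 23 = 22
x3 = s^2 - 2 x1 mod 23 = 22^2 - 2*19 = 9
y3 = s (x1 - x3) - y1 mod 23 = 22 * (19 - 9) - 4 = 9

2P = (9, 9)


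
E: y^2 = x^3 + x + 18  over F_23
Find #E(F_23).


For each x in F_23, count y with y^2 = x^3 + 1 x + 18 mod 23:
  x = 0: RHS = 18, y in [8, 15]  -> 2 point(s)
  x = 3: RHS = 2, y in [5, 18]  -> 2 point(s)
  x = 7: RHS = 0, y in [0]  -> 1 point(s)
  x = 8: RHS = 9, y in [3, 20]  -> 2 point(s)
  x = 10: RHS = 16, y in [4, 19]  -> 2 point(s)
  x = 11: RHS = 3, y in [7, 16]  -> 2 point(s)
  x = 14: RHS = 16, y in [4, 19]  -> 2 point(s)
  x = 15: RHS = 4, y in [2, 21]  -> 2 point(s)
  x = 16: RHS = 13, y in [6, 17]  -> 2 point(s)
  x = 17: RHS = 3, y in [7, 16]  -> 2 point(s)
  x = 18: RHS = 3, y in [7, 16]  -> 2 point(s)
  x = 21: RHS = 8, y in [10, 13]  -> 2 point(s)
  x = 22: RHS = 16, y in [4, 19]  -> 2 point(s)
Affine points: 25. Add the point at infinity: total = 26.

#E(F_23) = 26


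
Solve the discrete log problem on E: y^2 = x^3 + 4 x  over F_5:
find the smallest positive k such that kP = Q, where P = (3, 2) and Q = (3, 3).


Enumerate multiples of P until we hit Q = (3, 3):
  1P = (3, 2)
  2P = (0, 0)
  3P = (3, 3)
Match found at i = 3.

k = 3


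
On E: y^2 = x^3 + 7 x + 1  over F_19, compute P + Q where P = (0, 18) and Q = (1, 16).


P != Q, so use the chord formula.
s = (y2 - y1) / (x2 - x1) = (17) / (1) mod 19 = 17
x3 = s^2 - x1 - x2 mod 19 = 17^2 - 0 - 1 = 3
y3 = s (x1 - x3) - y1 mod 19 = 17 * (0 - 3) - 18 = 7

P + Q = (3, 7)


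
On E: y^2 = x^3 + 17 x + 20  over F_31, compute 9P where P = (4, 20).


k = 9 = 1001_2 (binary, LSB first: 1001)
Double-and-add from P = (4, 20):
  bit 0 = 1: acc = O + (4, 20) = (4, 20)
  bit 1 = 0: acc unchanged = (4, 20)
  bit 2 = 0: acc unchanged = (4, 20)
  bit 3 = 1: acc = (4, 20) + (3, 25) = (18, 19)

9P = (18, 19)


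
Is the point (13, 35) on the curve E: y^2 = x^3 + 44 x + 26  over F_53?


Check whether y^2 = x^3 + 44 x + 26 (mod 53) for (x, y) = (13, 35).
LHS: y^2 = 35^2 mod 53 = 6
RHS: x^3 + 44 x + 26 = 13^3 + 44*13 + 26 mod 53 = 39
LHS != RHS

No, not on the curve


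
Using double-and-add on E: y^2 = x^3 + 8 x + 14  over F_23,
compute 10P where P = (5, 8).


k = 10 = 1010_2 (binary, LSB first: 0101)
Double-and-add from P = (5, 8):
  bit 0 = 0: acc unchanged = O
  bit 1 = 1: acc = O + (17, 16) = (17, 16)
  bit 2 = 0: acc unchanged = (17, 16)
  bit 3 = 1: acc = (17, 16) + (4, 15) = (5, 15)

10P = (5, 15)


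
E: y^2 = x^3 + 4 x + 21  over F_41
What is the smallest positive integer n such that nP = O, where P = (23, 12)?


Compute successive multiples of P until we hit O:
  1P = (23, 12)
  2P = (27, 3)
  3P = (14, 19)
  4P = (37, 8)
  5P = (2, 23)
  6P = (8, 27)
  7P = (11, 17)
  8P = (16, 9)
  ... (continuing to 48P)
  48P = O

ord(P) = 48


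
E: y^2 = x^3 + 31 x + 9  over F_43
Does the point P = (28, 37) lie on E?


Check whether y^2 = x^3 + 31 x + 9 (mod 43) for (x, y) = (28, 37).
LHS: y^2 = 37^2 mod 43 = 36
RHS: x^3 + 31 x + 9 = 28^3 + 31*28 + 9 mod 43 = 39
LHS != RHS

No, not on the curve


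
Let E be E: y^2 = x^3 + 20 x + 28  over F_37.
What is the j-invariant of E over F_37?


Delta = -16(4 a^3 + 27 b^2) mod 37 = 16
-1728 * (4 a)^3 = -1728 * (4*20)^3 mod 37 = 8
j = 8 * 16^(-1) mod 37 = 19

j = 19 (mod 37)


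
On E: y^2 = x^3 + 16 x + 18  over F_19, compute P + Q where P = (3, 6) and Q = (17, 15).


P != Q, so use the chord formula.
s = (y2 - y1) / (x2 - x1) = (9) / (14) mod 19 = 2
x3 = s^2 - x1 - x2 mod 19 = 2^2 - 3 - 17 = 3
y3 = s (x1 - x3) - y1 mod 19 = 2 * (3 - 3) - 6 = 13

P + Q = (3, 13)


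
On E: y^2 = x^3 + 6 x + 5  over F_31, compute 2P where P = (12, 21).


Doubling: s = (3 x1^2 + a) / (2 y1)
s = (3*12^2 + 6) / (2*21) mod 31 = 6
x3 = s^2 - 2 x1 mod 31 = 6^2 - 2*12 = 12
y3 = s (x1 - x3) - y1 mod 31 = 6 * (12 - 12) - 21 = 10

2P = (12, 10)


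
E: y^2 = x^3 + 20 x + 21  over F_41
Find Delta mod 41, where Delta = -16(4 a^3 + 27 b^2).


4 a^3 + 27 b^2 = 4*20^3 + 27*21^2 = 32000 + 11907 = 43907
Delta = -16 * (43907) = -702512
Delta mod 41 = 23

Delta = 23 (mod 41)


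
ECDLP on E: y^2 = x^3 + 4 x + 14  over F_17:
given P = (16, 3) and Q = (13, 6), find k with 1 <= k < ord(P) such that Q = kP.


Enumerate multiples of P until we hit Q = (13, 6):
  1P = (16, 3)
  2P = (1, 6)
  3P = (15, 7)
  4P = (2, 9)
  5P = (3, 6)
  6P = (6, 13)
  7P = (13, 11)
  8P = (14, 3)
  9P = (4, 14)
  10P = (10, 0)
  11P = (4, 3)
  12P = (14, 14)
  13P = (13, 6)
Match found at i = 13.

k = 13


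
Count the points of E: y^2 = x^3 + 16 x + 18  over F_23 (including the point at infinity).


For each x in F_23, count y with y^2 = x^3 + 16 x + 18 mod 23:
  x = 0: RHS = 18, y in [8, 15]  -> 2 point(s)
  x = 1: RHS = 12, y in [9, 14]  -> 2 point(s)
  x = 2: RHS = 12, y in [9, 14]  -> 2 point(s)
  x = 3: RHS = 1, y in [1, 22]  -> 2 point(s)
  x = 4: RHS = 8, y in [10, 13]  -> 2 point(s)
  x = 5: RHS = 16, y in [4, 19]  -> 2 point(s)
  x = 6: RHS = 8, y in [10, 13]  -> 2 point(s)
  x = 7: RHS = 13, y in [6, 17]  -> 2 point(s)
  x = 12: RHS = 6, y in [11, 12]  -> 2 point(s)
  x = 13: RHS = 8, y in [10, 13]  -> 2 point(s)
  x = 16: RHS = 0, y in [0]  -> 1 point(s)
  x = 20: RHS = 12, y in [9, 14]  -> 2 point(s)
  x = 21: RHS = 1, y in [1, 22]  -> 2 point(s)
  x = 22: RHS = 1, y in [1, 22]  -> 2 point(s)
Affine points: 27. Add the point at infinity: total = 28.

#E(F_23) = 28


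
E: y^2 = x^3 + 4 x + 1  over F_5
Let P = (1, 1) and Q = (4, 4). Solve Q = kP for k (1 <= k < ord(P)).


Enumerate multiples of P until we hit Q = (4, 4):
  1P = (1, 1)
  2P = (4, 1)
  3P = (0, 4)
  4P = (3, 0)
  5P = (0, 1)
  6P = (4, 4)
Match found at i = 6.

k = 6


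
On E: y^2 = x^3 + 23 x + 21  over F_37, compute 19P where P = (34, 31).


k = 19 = 10011_2 (binary, LSB first: 11001)
Double-and-add from P = (34, 31):
  bit 0 = 1: acc = O + (34, 31) = (34, 31)
  bit 1 = 1: acc = (34, 31) + (10, 17) = (27, 7)
  bit 2 = 0: acc unchanged = (27, 7)
  bit 3 = 0: acc unchanged = (27, 7)
  bit 4 = 1: acc = (27, 7) + (32, 22) = (24, 2)

19P = (24, 2)


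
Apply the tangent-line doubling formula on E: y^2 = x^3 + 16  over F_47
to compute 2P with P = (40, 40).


Doubling: s = (3 x1^2 + a) / (2 y1)
s = (3*40^2 + 0) / (2*40) mod 47 = 13
x3 = s^2 - 2 x1 mod 47 = 13^2 - 2*40 = 42
y3 = s (x1 - x3) - y1 mod 47 = 13 * (40 - 42) - 40 = 28

2P = (42, 28)


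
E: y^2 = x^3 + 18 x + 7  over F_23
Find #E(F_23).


For each x in F_23, count y with y^2 = x^3 + 18 x + 7 mod 23:
  x = 1: RHS = 3, y in [7, 16]  -> 2 point(s)
  x = 6: RHS = 9, y in [3, 20]  -> 2 point(s)
  x = 7: RHS = 16, y in [4, 19]  -> 2 point(s)
  x = 9: RHS = 1, y in [1, 22]  -> 2 point(s)
  x = 11: RHS = 18, y in [8, 15]  -> 2 point(s)
  x = 13: RHS = 0, y in [0]  -> 1 point(s)
  x = 14: RHS = 13, y in [6, 17]  -> 2 point(s)
  x = 15: RHS = 18, y in [8, 15]  -> 2 point(s)
  x = 19: RHS = 9, y in [3, 20]  -> 2 point(s)
  x = 20: RHS = 18, y in [8, 15]  -> 2 point(s)
  x = 21: RHS = 9, y in [3, 20]  -> 2 point(s)
Affine points: 21. Add the point at infinity: total = 22.

#E(F_23) = 22


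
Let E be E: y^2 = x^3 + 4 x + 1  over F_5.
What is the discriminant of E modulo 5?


4 a^3 + 27 b^2 = 4*4^3 + 27*1^2 = 256 + 27 = 283
Delta = -16 * (283) = -4528
Delta mod 5 = 2

Delta = 2 (mod 5)


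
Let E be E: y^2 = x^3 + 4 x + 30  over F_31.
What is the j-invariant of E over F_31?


Delta = -16(4 a^3 + 27 b^2) mod 31 = 29
-1728 * (4 a)^3 = -1728 * (4*4)^3 mod 31 = 1
j = 1 * 29^(-1) mod 31 = 15

j = 15 (mod 31)


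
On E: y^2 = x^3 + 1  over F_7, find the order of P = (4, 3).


Compute successive multiples of P until we hit O:
  1P = (4, 3)
  2P = (0, 1)
  3P = (5, 0)
  4P = (0, 6)
  5P = (4, 4)
  6P = O

ord(P) = 6


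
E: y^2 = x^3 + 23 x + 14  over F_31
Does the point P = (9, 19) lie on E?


Check whether y^2 = x^3 + 23 x + 14 (mod 31) for (x, y) = (9, 19).
LHS: y^2 = 19^2 mod 31 = 20
RHS: x^3 + 23 x + 14 = 9^3 + 23*9 + 14 mod 31 = 20
LHS = RHS

Yes, on the curve


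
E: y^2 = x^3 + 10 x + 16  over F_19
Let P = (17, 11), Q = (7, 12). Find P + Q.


P != Q, so use the chord formula.
s = (y2 - y1) / (x2 - x1) = (1) / (9) mod 19 = 17
x3 = s^2 - x1 - x2 mod 19 = 17^2 - 17 - 7 = 18
y3 = s (x1 - x3) - y1 mod 19 = 17 * (17 - 18) - 11 = 10

P + Q = (18, 10)


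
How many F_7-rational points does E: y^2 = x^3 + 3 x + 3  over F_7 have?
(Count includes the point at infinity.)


For each x in F_7, count y with y^2 = x^3 + 3 x + 3 mod 7:
  x = 1: RHS = 0, y in [0]  -> 1 point(s)
  x = 3: RHS = 4, y in [2, 5]  -> 2 point(s)
  x = 4: RHS = 2, y in [3, 4]  -> 2 point(s)
Affine points: 5. Add the point at infinity: total = 6.

#E(F_7) = 6


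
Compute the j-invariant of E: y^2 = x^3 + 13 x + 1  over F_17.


Delta = -16(4 a^3 + 27 b^2) mod 17 = 9
-1728 * (4 a)^3 = -1728 * (4*13)^3 mod 17 = 6
j = 6 * 9^(-1) mod 17 = 12

j = 12 (mod 17)


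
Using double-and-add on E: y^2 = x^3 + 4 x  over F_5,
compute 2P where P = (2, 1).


k = 2 = 10_2 (binary, LSB first: 01)
Double-and-add from P = (2, 1):
  bit 0 = 0: acc unchanged = O
  bit 1 = 1: acc = O + (0, 0) = (0, 0)

2P = (0, 0)


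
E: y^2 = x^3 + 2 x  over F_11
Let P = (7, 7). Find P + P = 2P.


Doubling: s = (3 x1^2 + a) / (2 y1)
s = (3*7^2 + 2) / (2*7) mod 11 = 2
x3 = s^2 - 2 x1 mod 11 = 2^2 - 2*7 = 1
y3 = s (x1 - x3) - y1 mod 11 = 2 * (7 - 1) - 7 = 5

2P = (1, 5)


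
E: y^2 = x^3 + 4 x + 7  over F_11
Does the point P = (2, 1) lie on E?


Check whether y^2 = x^3 + 4 x + 7 (mod 11) for (x, y) = (2, 1).
LHS: y^2 = 1^2 mod 11 = 1
RHS: x^3 + 4 x + 7 = 2^3 + 4*2 + 7 mod 11 = 1
LHS = RHS

Yes, on the curve


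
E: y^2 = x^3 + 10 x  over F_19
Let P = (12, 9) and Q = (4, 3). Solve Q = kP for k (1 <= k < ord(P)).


Enumerate multiples of P until we hit Q = (4, 3):
  1P = (12, 9)
  2P = (1, 12)
  3P = (10, 6)
  4P = (4, 3)
Match found at i = 4.

k = 4


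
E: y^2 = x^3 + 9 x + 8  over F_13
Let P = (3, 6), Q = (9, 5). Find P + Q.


P != Q, so use the chord formula.
s = (y2 - y1) / (x2 - x1) = (12) / (6) mod 13 = 2
x3 = s^2 - x1 - x2 mod 13 = 2^2 - 3 - 9 = 5
y3 = s (x1 - x3) - y1 mod 13 = 2 * (3 - 5) - 6 = 3

P + Q = (5, 3)


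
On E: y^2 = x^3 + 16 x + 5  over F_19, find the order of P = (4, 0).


Compute successive multiples of P until we hit O:
  1P = (4, 0)
  2P = O

ord(P) = 2


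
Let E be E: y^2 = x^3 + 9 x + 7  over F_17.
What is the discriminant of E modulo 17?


4 a^3 + 27 b^2 = 4*9^3 + 27*7^2 = 2916 + 1323 = 4239
Delta = -16 * (4239) = -67824
Delta mod 17 = 6

Delta = 6 (mod 17)


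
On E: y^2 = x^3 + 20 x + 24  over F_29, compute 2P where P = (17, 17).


k = 2 = 10_2 (binary, LSB first: 01)
Double-and-add from P = (17, 17):
  bit 0 = 0: acc unchanged = O
  bit 1 = 1: acc = O + (17, 12) = (17, 12)

2P = (17, 12)


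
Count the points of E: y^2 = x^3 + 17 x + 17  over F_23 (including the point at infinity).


For each x in F_23, count y with y^2 = x^3 + 17 x + 17 mod 23:
  x = 1: RHS = 12, y in [9, 14]  -> 2 point(s)
  x = 2: RHS = 13, y in [6, 17]  -> 2 point(s)
  x = 3: RHS = 3, y in [7, 16]  -> 2 point(s)
  x = 6: RHS = 13, y in [6, 17]  -> 2 point(s)
  x = 9: RHS = 2, y in [5, 18]  -> 2 point(s)
  x = 14: RHS = 9, y in [3, 20]  -> 2 point(s)
  x = 15: RHS = 13, y in [6, 17]  -> 2 point(s)
  x = 19: RHS = 0, y in [0]  -> 1 point(s)
  x = 20: RHS = 8, y in [10, 13]  -> 2 point(s)
Affine points: 17. Add the point at infinity: total = 18.

#E(F_23) = 18


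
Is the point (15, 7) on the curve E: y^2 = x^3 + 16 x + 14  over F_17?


Check whether y^2 = x^3 + 16 x + 14 (mod 17) for (x, y) = (15, 7).
LHS: y^2 = 7^2 mod 17 = 15
RHS: x^3 + 16 x + 14 = 15^3 + 16*15 + 14 mod 17 = 8
LHS != RHS

No, not on the curve


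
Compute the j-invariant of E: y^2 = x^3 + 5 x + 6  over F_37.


Delta = -16(4 a^3 + 27 b^2) mod 37 = 17
-1728 * (4 a)^3 = -1728 * (4*5)^3 mod 37 = 14
j = 14 * 17^(-1) mod 37 = 3

j = 3 (mod 37)


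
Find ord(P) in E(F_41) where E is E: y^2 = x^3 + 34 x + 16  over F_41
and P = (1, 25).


Compute successive multiples of P until we hit O:
  1P = (1, 25)
  2P = (23, 3)
  3P = (18, 33)
  4P = (13, 20)
  5P = (36, 34)
  6P = (37, 29)
  7P = (2, 25)
  8P = (38, 16)
  ... (continuing to 41P)
  41P = O

ord(P) = 41


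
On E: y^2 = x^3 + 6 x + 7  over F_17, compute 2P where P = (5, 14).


Doubling: s = (3 x1^2 + a) / (2 y1)
s = (3*5^2 + 6) / (2*14) mod 17 = 12
x3 = s^2 - 2 x1 mod 17 = 12^2 - 2*5 = 15
y3 = s (x1 - x3) - y1 mod 17 = 12 * (5 - 15) - 14 = 2

2P = (15, 2)


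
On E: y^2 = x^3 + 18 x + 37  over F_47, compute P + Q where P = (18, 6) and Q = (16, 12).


P != Q, so use the chord formula.
s = (y2 - y1) / (x2 - x1) = (6) / (45) mod 47 = 44
x3 = s^2 - x1 - x2 mod 47 = 44^2 - 18 - 16 = 22
y3 = s (x1 - x3) - y1 mod 47 = 44 * (18 - 22) - 6 = 6

P + Q = (22, 6)


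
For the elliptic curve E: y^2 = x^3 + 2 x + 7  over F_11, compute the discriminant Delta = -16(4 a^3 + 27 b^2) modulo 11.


4 a^3 + 27 b^2 = 4*2^3 + 27*7^2 = 32 + 1323 = 1355
Delta = -16 * (1355) = -21680
Delta mod 11 = 1

Delta = 1 (mod 11)


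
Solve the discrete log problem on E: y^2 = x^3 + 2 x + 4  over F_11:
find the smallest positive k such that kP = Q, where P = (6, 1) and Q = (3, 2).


Enumerate multiples of P until we hit Q = (3, 2):
  1P = (6, 1)
  2P = (10, 10)
  3P = (9, 6)
  4P = (0, 9)
  5P = (8, 9)
  6P = (2, 4)
  7P = (7, 8)
  8P = (3, 9)
  9P = (3, 2)
Match found at i = 9.

k = 9


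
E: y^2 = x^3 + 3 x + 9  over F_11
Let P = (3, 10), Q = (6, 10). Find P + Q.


P != Q, so use the chord formula.
s = (y2 - y1) / (x2 - x1) = (0) / (3) mod 11 = 0
x3 = s^2 - x1 - x2 mod 11 = 0^2 - 3 - 6 = 2
y3 = s (x1 - x3) - y1 mod 11 = 0 * (3 - 2) - 10 = 1

P + Q = (2, 1)


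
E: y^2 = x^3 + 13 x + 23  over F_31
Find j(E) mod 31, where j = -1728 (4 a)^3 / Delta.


Delta = -16(4 a^3 + 27 b^2) mod 31 = 12
-1728 * (4 a)^3 = -1728 * (4*13)^3 mod 31 = 29
j = 29 * 12^(-1) mod 31 = 5

j = 5 (mod 31)


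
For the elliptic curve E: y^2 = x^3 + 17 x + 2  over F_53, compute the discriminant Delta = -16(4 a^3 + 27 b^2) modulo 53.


4 a^3 + 27 b^2 = 4*17^3 + 27*2^2 = 19652 + 108 = 19760
Delta = -16 * (19760) = -316160
Delta mod 53 = 38

Delta = 38 (mod 53)


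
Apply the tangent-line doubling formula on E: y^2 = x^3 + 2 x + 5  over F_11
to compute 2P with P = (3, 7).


Doubling: s = (3 x1^2 + a) / (2 y1)
s = (3*3^2 + 2) / (2*7) mod 11 = 6
x3 = s^2 - 2 x1 mod 11 = 6^2 - 2*3 = 8
y3 = s (x1 - x3) - y1 mod 11 = 6 * (3 - 8) - 7 = 7

2P = (8, 7)


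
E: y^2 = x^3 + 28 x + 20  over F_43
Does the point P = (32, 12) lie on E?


Check whether y^2 = x^3 + 28 x + 20 (mod 43) for (x, y) = (32, 12).
LHS: y^2 = 12^2 mod 43 = 15
RHS: x^3 + 28 x + 20 = 32^3 + 28*32 + 20 mod 43 = 15
LHS = RHS

Yes, on the curve


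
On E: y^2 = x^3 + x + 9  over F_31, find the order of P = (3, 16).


Compute successive multiples of P until we hit O:
  1P = (3, 16)
  2P = (3, 15)
  3P = O

ord(P) = 3


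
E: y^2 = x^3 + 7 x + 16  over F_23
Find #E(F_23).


For each x in F_23, count y with y^2 = x^3 + 7 x + 16 mod 23:
  x = 0: RHS = 16, y in [4, 19]  -> 2 point(s)
  x = 1: RHS = 1, y in [1, 22]  -> 2 point(s)
  x = 3: RHS = 18, y in [8, 15]  -> 2 point(s)
  x = 4: RHS = 16, y in [4, 19]  -> 2 point(s)
  x = 8: RHS = 9, y in [3, 20]  -> 2 point(s)
  x = 9: RHS = 3, y in [7, 16]  -> 2 point(s)
  x = 13: RHS = 4, y in [2, 21]  -> 2 point(s)
  x = 14: RHS = 6, y in [11, 12]  -> 2 point(s)
  x = 15: RHS = 0, y in [0]  -> 1 point(s)
  x = 19: RHS = 16, y in [4, 19]  -> 2 point(s)
  x = 22: RHS = 8, y in [10, 13]  -> 2 point(s)
Affine points: 21. Add the point at infinity: total = 22.

#E(F_23) = 22


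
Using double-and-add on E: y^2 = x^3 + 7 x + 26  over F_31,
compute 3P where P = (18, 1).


k = 3 = 11_2 (binary, LSB first: 11)
Double-and-add from P = (18, 1):
  bit 0 = 1: acc = O + (18, 1) = (18, 1)
  bit 1 = 1: acc = (18, 1) + (14, 4) = (17, 6)

3P = (17, 6)


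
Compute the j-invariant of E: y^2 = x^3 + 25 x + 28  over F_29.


Delta = -16(4 a^3 + 27 b^2) mod 29 = 10
-1728 * (4 a)^3 = -1728 * (4*25)^3 mod 29 = 3
j = 3 * 10^(-1) mod 29 = 9

j = 9 (mod 29)


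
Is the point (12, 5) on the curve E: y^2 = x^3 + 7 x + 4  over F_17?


Check whether y^2 = x^3 + 7 x + 4 (mod 17) for (x, y) = (12, 5).
LHS: y^2 = 5^2 mod 17 = 8
RHS: x^3 + 7 x + 4 = 12^3 + 7*12 + 4 mod 17 = 14
LHS != RHS

No, not on the curve


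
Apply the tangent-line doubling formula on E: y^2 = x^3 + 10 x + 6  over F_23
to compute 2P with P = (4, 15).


Doubling: s = (3 x1^2 + a) / (2 y1)
s = (3*4^2 + 10) / (2*15) mod 23 = 5
x3 = s^2 - 2 x1 mod 23 = 5^2 - 2*4 = 17
y3 = s (x1 - x3) - y1 mod 23 = 5 * (4 - 17) - 15 = 12

2P = (17, 12)


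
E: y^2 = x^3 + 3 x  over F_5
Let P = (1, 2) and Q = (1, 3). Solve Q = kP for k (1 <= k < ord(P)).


Enumerate multiples of P until we hit Q = (1, 3):
  1P = (1, 2)
  2P = (4, 1)
  3P = (4, 4)
  4P = (1, 3)
Match found at i = 4.

k = 4


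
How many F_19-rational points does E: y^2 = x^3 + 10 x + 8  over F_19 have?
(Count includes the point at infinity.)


For each x in F_19, count y with y^2 = x^3 + 10 x + 8 mod 19:
  x = 1: RHS = 0, y in [0]  -> 1 point(s)
  x = 2: RHS = 17, y in [6, 13]  -> 2 point(s)
  x = 4: RHS = 17, y in [6, 13]  -> 2 point(s)
  x = 8: RHS = 11, y in [7, 12]  -> 2 point(s)
  x = 10: RHS = 6, y in [5, 14]  -> 2 point(s)
  x = 11: RHS = 5, y in [9, 10]  -> 2 point(s)
  x = 13: RHS = 17, y in [6, 13]  -> 2 point(s)
  x = 14: RHS = 4, y in [2, 17]  -> 2 point(s)
  x = 18: RHS = 16, y in [4, 15]  -> 2 point(s)
Affine points: 17. Add the point at infinity: total = 18.

#E(F_19) = 18


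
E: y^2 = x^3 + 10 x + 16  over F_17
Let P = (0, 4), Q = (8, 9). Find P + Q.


P != Q, so use the chord formula.
s = (y2 - y1) / (x2 - x1) = (5) / (8) mod 17 = 7
x3 = s^2 - x1 - x2 mod 17 = 7^2 - 0 - 8 = 7
y3 = s (x1 - x3) - y1 mod 17 = 7 * (0 - 7) - 4 = 15

P + Q = (7, 15)


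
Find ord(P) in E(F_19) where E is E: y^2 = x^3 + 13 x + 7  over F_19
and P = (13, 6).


Compute successive multiples of P until we hit O:
  1P = (13, 6)
  2P = (13, 13)
  3P = O

ord(P) = 3


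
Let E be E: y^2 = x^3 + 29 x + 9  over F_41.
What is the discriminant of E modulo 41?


4 a^3 + 27 b^2 = 4*29^3 + 27*9^2 = 97556 + 2187 = 99743
Delta = -16 * (99743) = -1595888
Delta mod 41 = 37

Delta = 37 (mod 41)


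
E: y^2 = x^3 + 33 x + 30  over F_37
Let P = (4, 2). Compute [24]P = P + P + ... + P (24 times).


k = 24 = 11000_2 (binary, LSB first: 00011)
Double-and-add from P = (4, 2):
  bit 0 = 0: acc unchanged = O
  bit 1 = 0: acc unchanged = O
  bit 2 = 0: acc unchanged = O
  bit 3 = 1: acc = O + (32, 6) = (32, 6)
  bit 4 = 1: acc = (32, 6) + (17, 18) = (36, 12)

24P = (36, 12)


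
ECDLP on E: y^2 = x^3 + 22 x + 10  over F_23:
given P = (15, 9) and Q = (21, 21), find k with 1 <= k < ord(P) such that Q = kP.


Enumerate multiples of P until we hit Q = (21, 21):
  1P = (15, 9)
  2P = (6, 6)
  3P = (20, 20)
  4P = (14, 7)
  5P = (21, 2)
  6P = (12, 22)
  7P = (2, 19)
  8P = (7, 22)
  9P = (4, 22)
  10P = (13, 20)
  11P = (8, 10)
  12P = (8, 13)
  13P = (13, 3)
  14P = (4, 1)
  15P = (7, 1)
  16P = (2, 4)
  17P = (12, 1)
  18P = (21, 21)
Match found at i = 18.

k = 18


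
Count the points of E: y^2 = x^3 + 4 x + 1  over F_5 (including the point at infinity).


For each x in F_5, count y with y^2 = x^3 + 4 x + 1 mod 5:
  x = 0: RHS = 1, y in [1, 4]  -> 2 point(s)
  x = 1: RHS = 1, y in [1, 4]  -> 2 point(s)
  x = 3: RHS = 0, y in [0]  -> 1 point(s)
  x = 4: RHS = 1, y in [1, 4]  -> 2 point(s)
Affine points: 7. Add the point at infinity: total = 8.

#E(F_5) = 8


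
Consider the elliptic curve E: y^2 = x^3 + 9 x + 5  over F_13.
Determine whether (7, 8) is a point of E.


Check whether y^2 = x^3 + 9 x + 5 (mod 13) for (x, y) = (7, 8).
LHS: y^2 = 8^2 mod 13 = 12
RHS: x^3 + 9 x + 5 = 7^3 + 9*7 + 5 mod 13 = 8
LHS != RHS

No, not on the curve


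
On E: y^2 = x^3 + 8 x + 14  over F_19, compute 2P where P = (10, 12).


Doubling: s = (3 x1^2 + a) / (2 y1)
s = (3*10^2 + 8) / (2*12) mod 19 = 16
x3 = s^2 - 2 x1 mod 19 = 16^2 - 2*10 = 8
y3 = s (x1 - x3) - y1 mod 19 = 16 * (10 - 8) - 12 = 1

2P = (8, 1)


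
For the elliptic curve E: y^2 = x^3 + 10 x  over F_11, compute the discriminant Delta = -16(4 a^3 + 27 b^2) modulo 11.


4 a^3 + 27 b^2 = 4*10^3 + 27*0^2 = 4000 + 0 = 4000
Delta = -16 * (4000) = -64000
Delta mod 11 = 9

Delta = 9 (mod 11)


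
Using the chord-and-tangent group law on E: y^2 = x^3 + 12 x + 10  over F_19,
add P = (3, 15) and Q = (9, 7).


P != Q, so use the chord formula.
s = (y2 - y1) / (x2 - x1) = (11) / (6) mod 19 = 5
x3 = s^2 - x1 - x2 mod 19 = 5^2 - 3 - 9 = 13
y3 = s (x1 - x3) - y1 mod 19 = 5 * (3 - 13) - 15 = 11

P + Q = (13, 11)


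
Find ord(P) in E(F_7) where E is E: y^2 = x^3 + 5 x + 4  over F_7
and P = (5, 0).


Compute successive multiples of P until we hit O:
  1P = (5, 0)
  2P = O

ord(P) = 2


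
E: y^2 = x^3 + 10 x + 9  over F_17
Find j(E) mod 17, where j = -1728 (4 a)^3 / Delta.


Delta = -16(4 a^3 + 27 b^2) mod 17 = 16
-1728 * (4 a)^3 = -1728 * (4*10)^3 mod 17 = 4
j = 4 * 16^(-1) mod 17 = 13

j = 13 (mod 17)


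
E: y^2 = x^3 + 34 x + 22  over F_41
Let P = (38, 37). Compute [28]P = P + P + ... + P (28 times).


k = 28 = 11100_2 (binary, LSB first: 00111)
Double-and-add from P = (38, 37):
  bit 0 = 0: acc unchanged = O
  bit 1 = 0: acc unchanged = O
  bit 2 = 1: acc = O + (6, 27) = (6, 27)
  bit 3 = 1: acc = (6, 27) + (11, 13) = (22, 26)
  bit 4 = 1: acc = (22, 26) + (9, 27) = (2, 4)

28P = (2, 4)


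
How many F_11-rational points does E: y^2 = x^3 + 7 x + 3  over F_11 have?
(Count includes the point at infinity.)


For each x in F_11, count y with y^2 = x^3 + 7 x + 3 mod 11:
  x = 0: RHS = 3, y in [5, 6]  -> 2 point(s)
  x = 1: RHS = 0, y in [0]  -> 1 point(s)
  x = 2: RHS = 3, y in [5, 6]  -> 2 point(s)
  x = 5: RHS = 9, y in [3, 8]  -> 2 point(s)
  x = 9: RHS = 3, y in [5, 6]  -> 2 point(s)
Affine points: 9. Add the point at infinity: total = 10.

#E(F_11) = 10
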